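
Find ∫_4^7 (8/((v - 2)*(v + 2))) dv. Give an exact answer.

Factor the denominator: v**2 - 4 = (v + 2)(v - 2).
Partial fractions: 8/((v - 2)*(v + 2)) = -2/(v + 2) + 2/(v - 2).
An antiderivative is F(v) = 2*log(v - 2) - 2*log(v + 2).
Then F(7) - F(4) = (log(25/81)) - (-log(9)) = log(25/9).

log(25/9)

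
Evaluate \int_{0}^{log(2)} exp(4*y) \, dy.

15/4

Let u = exp(y), so du = exp(y) dy. When y = 0, u = 1; when y = log(2), u = 2.
The integral becomes ∫ u**3 du from 1 to 2, with antiderivative u**4/4.
Back in y: F(y) = exp(4*y)/4.
Then F(log(2)) - F(0) = (4) - (1/4) = 15/4.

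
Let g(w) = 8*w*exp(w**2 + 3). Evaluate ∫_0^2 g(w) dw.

Let u = w**2 + 3, so du = 2*w dw. When w = 0, u = 3; when w = 2, u = 7.
The integral becomes 4·∫ exp(u) du from 3 to 7, with antiderivative 4*exp(u).
Back in w: F(w) = 4*exp(w**2 + 3).
Then F(2) - F(0) = (4*exp(7)) - (4*exp(3)) = -4*(1 - exp(4))*exp(3).

-4*(1 - exp(4))*exp(3)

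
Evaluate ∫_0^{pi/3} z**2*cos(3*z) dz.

Integrate by parts twice (u = z^2, dv = cos(3*z) dz).
An antiderivative is F(z) = z**2*sin(3*z)/3 + 2*z*cos(3*z)/9 - 2*sin(3*z)/27.
Then F(pi/3) - F(0) = (-2*pi/27) - (0) = -2*pi/27.

-2*pi/27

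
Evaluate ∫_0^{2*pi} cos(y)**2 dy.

pi

Use the identity cos^2(y) = (1 + cos(2*y))/2.
An antiderivative is F(y) = y/2 + sin(2*y)/4.
Then F(2*pi) - F(0) = (pi) - (0) = pi.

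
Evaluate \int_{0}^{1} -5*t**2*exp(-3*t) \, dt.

-10/27 + 85*exp(-3)/27

Integrate by parts twice (u = t^2, dv = -5*exp(-3*t) dt).
An antiderivative is F(t) = (45*t**2 + 30*t + 10)*exp(-3*t)/27.
Then F(1) - F(0) = (85*exp(-3)/27) - (10/27) = -10/27 + 85*exp(-3)/27.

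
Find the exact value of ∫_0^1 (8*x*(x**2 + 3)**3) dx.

Let u = x**2 + 3, so du = 2*x dx. When x = 0, u = 3; when x = 1, u = 4.
The integral becomes 4·∫ u**3 du from 3 to 4, with antiderivative u**4.
Back in x: F(x) = (x**2 + 3)**4.
Then F(1) - F(0) = (256) - (81) = 175.

175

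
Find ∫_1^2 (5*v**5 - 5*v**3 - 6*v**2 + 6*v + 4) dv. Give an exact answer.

By the power rule, an antiderivative is F(v) = 5*v**6/6 - 5*v**4/4 - 2*v**3 + 3*v**2 + 4*v.
Then F(2) - F(1) = (112/3) - (55/12) = 131/4.

131/4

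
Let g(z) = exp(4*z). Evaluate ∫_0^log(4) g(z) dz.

Let u = exp(z), so du = exp(z) dz. When z = 0, u = 1; when z = log(4), u = 4.
The integral becomes ∫ u**3 du from 1 to 4, with antiderivative u**4/4.
Back in z: F(z) = exp(4*z)/4.
Then F(log(4)) - F(0) = (64) - (1/4) = 255/4.

255/4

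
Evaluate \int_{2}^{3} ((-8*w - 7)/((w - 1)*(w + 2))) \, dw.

-3*log(5) + log(2)

Factor the denominator: w**2 + w - 2 = (w + 2)(w - 1).
Partial fractions: (-8*w - 7)/((w - 1)*(w + 2)) = -3/(w + 2) - 5/(w - 1).
An antiderivative is F(w) = -5*log(w - 1) - 3*log(w + 2).
Then F(3) - F(2) = (-3*log(5) - 5*log(2)) - (-log(64)) = -3*log(5) + log(2).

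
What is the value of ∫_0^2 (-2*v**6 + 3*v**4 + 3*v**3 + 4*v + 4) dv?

372/35

By the power rule, an antiderivative is F(v) = -2*v**7/7 + 3*v**5/5 + 3*v**4/4 + 2*v**2 + 4*v.
Then F(2) - F(0) = (372/35) - (0) = 372/35.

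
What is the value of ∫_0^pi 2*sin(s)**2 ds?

pi

Use the identity sin^2(s) = (1 - cos(2*s))/2.
An antiderivative is F(s) = s - sin(2*s)/2.
Then F(pi) - F(0) = (pi) - (0) = pi.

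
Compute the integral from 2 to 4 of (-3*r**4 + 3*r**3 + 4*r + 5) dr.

-1906/5

By the power rule, an antiderivative is F(r) = -3*r**5/5 + 3*r**4/4 + 2*r**2 + 5*r.
Then F(4) - F(2) = (-1852/5) - (54/5) = -1906/5.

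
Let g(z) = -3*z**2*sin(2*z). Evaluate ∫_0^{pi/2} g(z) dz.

3/2 - 3*pi**2/8

Integrate by parts twice (u = z^2, dv = -3*sin(2*z) dz).
An antiderivative is F(z) = 3*z**2*cos(2*z)/2 - 3*z*sin(2*z)/2 - 3*cos(2*z)/4.
Then F(pi/2) - F(0) = (3/4 - 3*pi**2/8) - (-3/4) = 3/2 - 3*pi**2/8.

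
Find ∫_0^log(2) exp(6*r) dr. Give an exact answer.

21/2

Let u = exp(r), so du = exp(r) dr. When r = 0, u = 1; when r = log(2), u = 2.
The integral becomes ∫ u**5 du from 1 to 2, with antiderivative u**6/6.
Back in r: F(r) = exp(6*r)/6.
Then F(log(2)) - F(0) = (32/3) - (1/6) = 21/2.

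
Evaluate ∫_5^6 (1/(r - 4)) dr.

log(2)

An antiderivative is F(r) = log(r - 4).
Then F(6) - F(5) = (log(2)) - (0) = log(2).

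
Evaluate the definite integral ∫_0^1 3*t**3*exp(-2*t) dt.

Integrate by parts 3 times (u = t^3, dv = 3*exp(-2*t) dt).
An antiderivative is F(t) = (-12*t**3 - 18*t**2 - 18*t - 9)*exp(-2*t)/8.
Then F(1) - F(0) = (-57*exp(-2)/8) - (-9/8) = 9/8 - 57*exp(-2)/8.

9/8 - 57*exp(-2)/8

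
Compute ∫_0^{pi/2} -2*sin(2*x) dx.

-2

An antiderivative is F(x) = cos(2*x).
Then F(pi/2) - F(0) = (-1) - (1) = -2.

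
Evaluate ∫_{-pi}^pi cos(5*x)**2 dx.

Use the identity cos^2(5*x) = (1 + cos(10*x))/2.
An antiderivative is F(x) = x/2 + sin(10*x)/20.
Then F(pi) - F(-pi) = (pi/2) - (-pi/2) = pi.

pi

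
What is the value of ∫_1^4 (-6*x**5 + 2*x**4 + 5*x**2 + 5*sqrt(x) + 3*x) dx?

By the power rule, an antiderivative is F(x) = -x**6 + 2*x**5/5 + 10*x**(3/2)/3 + 5*x**3/3 + 3*x**2/2.
Then F(4) - F(1) = (-52936/15) - (59/10) = -106049/30.

-106049/30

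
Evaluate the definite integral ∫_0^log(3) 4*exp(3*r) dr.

104/3

Let u = exp(r), so du = exp(r) dr. When r = 0, u = 1; when r = log(3), u = 3.
The integral becomes 4·∫ u**2 du from 1 to 3, with antiderivative 4*u**3/3.
Back in r: F(r) = 4*exp(3*r)/3.
Then F(log(3)) - F(0) = (36) - (4/3) = 104/3.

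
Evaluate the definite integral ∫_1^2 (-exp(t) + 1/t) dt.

-exp(2) + log(2) + exp(1)

An antiderivative is F(t) = -exp(t) + log(t).
Then F(2) - F(1) = (-exp(2) + log(2)) - (-exp(1)) = -exp(2) + log(2) + exp(1).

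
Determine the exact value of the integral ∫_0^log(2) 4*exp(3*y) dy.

28/3

Let u = exp(y), so du = exp(y) dy. When y = 0, u = 1; when y = log(2), u = 2.
The integral becomes 4·∫ u**2 du from 1 to 2, with antiderivative 4*u**3/3.
Back in y: F(y) = 4*exp(3*y)/3.
Then F(log(2)) - F(0) = (32/3) - (4/3) = 28/3.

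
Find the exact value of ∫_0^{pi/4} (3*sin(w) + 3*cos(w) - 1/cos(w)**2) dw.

2

An antiderivative is F(w) = 3*sin(w) - 3*cos(w) - tan(w).
Then F(pi/4) - F(0) = (-1) - (-3) = 2.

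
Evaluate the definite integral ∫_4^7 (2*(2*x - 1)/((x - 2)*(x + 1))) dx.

Factor the denominator: x**2 - x - 2 = (x + 1)(x - 2).
Partial fractions: 2*(2*x - 1)/((x - 2)*(x + 1)) = 2/(x + 1) + 2/(x - 2).
An antiderivative is F(x) = 2*log(x - 2) + 2*log(x + 1).
Then F(7) - F(4) = (2*log(5) + 6*log(2)) - (log(100)) = log(16).

log(16)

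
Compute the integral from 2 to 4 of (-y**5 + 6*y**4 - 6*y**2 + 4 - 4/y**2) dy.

By the power rule, an antiderivative is F(y) = -y**6/6 + 6*y**5/5 - 2*y**3 + 4*y + 4/y.
Then F(4) - F(2) = (6527/15) - (326/15) = 2067/5.

2067/5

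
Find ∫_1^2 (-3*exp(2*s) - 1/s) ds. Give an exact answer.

An antiderivative is F(s) = -3*exp(2*s)/2 - log(s).
Then F(2) - F(1) = (-3*exp(4)/2 - log(2)) - (-3*exp(2)/2) = -3*exp(4)/2 - log(2) + 3*exp(2)/2.

-3*exp(4)/2 - log(2) + 3*exp(2)/2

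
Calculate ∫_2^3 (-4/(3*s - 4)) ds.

-4*log(5)/3 + 4*log(2)/3

An antiderivative is F(s) = -4*log(3*s - 4)/3.
Then F(3) - F(2) = (-4*log(5)/3) - (-4*log(2)/3) = -4*log(5)/3 + 4*log(2)/3.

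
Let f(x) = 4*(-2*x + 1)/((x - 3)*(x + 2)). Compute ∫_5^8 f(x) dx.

-8*log(5) + 4*log(7)

Factor the denominator: x**2 - x - 6 = (x + 2)(x - 3).
Partial fractions: 4*(-2*x + 1)/((x - 3)*(x + 2)) = -4/(x + 2) - 4/(x - 3).
An antiderivative is F(x) = -4*log(x - 3) - 4*log(x + 2).
Then F(8) - F(5) = (-8*log(5) - 4*log(2)) - (-4*log(7) - 4*log(2)) = -8*log(5) + 4*log(7).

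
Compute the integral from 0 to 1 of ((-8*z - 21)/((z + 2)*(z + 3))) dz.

Factor the denominator: z**2 + 5*z + 6 = (z + 3)(z + 2).
Partial fractions: (-8*z - 21)/((z + 2)*(z + 3)) = -3/(z + 3) - 5/(z + 2).
An antiderivative is F(z) = -5*log(z + 2) - 3*log(z + 3).
Then F(1) - F(0) = (-5*log(3) - 6*log(2)) - (-5*log(2) - 3*log(3)) = -log(18).

-log(18)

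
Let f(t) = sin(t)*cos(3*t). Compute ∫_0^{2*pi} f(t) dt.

0

Use the identity sin(t)cos(3*t) = [sin(4*t) + sin(-2*t)]/2.
An antiderivative is F(t) = cos(2*t)/4 - cos(4*t)/8.
Then F(2*pi) - F(0) = (1/8) - (1/8) = 0.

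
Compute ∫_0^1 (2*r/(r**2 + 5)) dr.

Let u = r**2 + 5, so du = 2*r dr. When r = 0, u = 5; when r = 1, u = 6.
The integral becomes ∫ 1/u du from 5 to 6, with antiderivative log(u).
Back in r: F(r) = log(r**2 + 5).
Then F(1) - F(0) = (log(6)) - (log(5)) = log(6/5).

log(6/5)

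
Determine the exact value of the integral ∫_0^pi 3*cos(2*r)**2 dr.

Use the identity cos^2(2*r) = (1 + cos(4*r))/2.
An antiderivative is F(r) = 3*r/2 + 3*sin(4*r)/8.
Then F(pi) - F(0) = (3*pi/2) - (0) = 3*pi/2.

3*pi/2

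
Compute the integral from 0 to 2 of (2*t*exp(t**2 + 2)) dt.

Let u = t**2 + 2, so du = 2*t dt. When t = 0, u = 2; when t = 2, u = 6.
The integral becomes ∫ exp(u) du from 2 to 6, with antiderivative exp(u).
Back in t: F(t) = exp(t**2 + 2).
Then F(2) - F(0) = (exp(6)) - (exp(2)) = -exp(2) + exp(6).

-exp(2) + exp(6)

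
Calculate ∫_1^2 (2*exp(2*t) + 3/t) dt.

-exp(2) + log(8) + exp(4)

An antiderivative is F(t) = exp(2*t) + 3*log(t).
Then F(2) - F(1) = (log(8) + exp(4)) - (exp(2)) = -exp(2) + log(8) + exp(4).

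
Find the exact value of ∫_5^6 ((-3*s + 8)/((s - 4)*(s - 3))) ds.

Factor the denominator: s**2 - 7*s + 12 = (s - 3)(s - 4).
Partial fractions: (-3*s + 8)/((s - 4)*(s - 3)) = 1/(s - 3) - 4/(s - 4).
An antiderivative is F(s) = -4*log(s - 4) + log(s - 3).
Then F(6) - F(5) = (log(3/16)) - (log(2)) = log(3/32).

log(3/32)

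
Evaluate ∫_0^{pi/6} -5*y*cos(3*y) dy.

5/9 - 5*pi/18

Integrate by parts once (u = y, dv = -5*cos(3*y) dy).
An antiderivative is F(y) = -5*y*sin(3*y)/3 - 5*cos(3*y)/9.
Then F(pi/6) - F(0) = (-5*pi/18) - (-5/9) = 5/9 - 5*pi/18.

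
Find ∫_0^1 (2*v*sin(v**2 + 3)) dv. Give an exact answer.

Let u = v**2 + 3, so du = 2*v dv. When v = 0, u = 3; when v = 1, u = 4.
The integral becomes ∫ sin(u) du from 3 to 4, with antiderivative -cos(u).
Back in v: F(v) = -cos(v**2 + 3).
Then F(1) - F(0) = (-cos(4)) - (-cos(3)) = cos(3) - cos(4).

cos(3) - cos(4)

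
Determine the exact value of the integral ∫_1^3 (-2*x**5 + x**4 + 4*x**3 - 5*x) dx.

-2014/15

By the power rule, an antiderivative is F(x) = -x**6/3 + x**5/5 + x**4 - 5*x**2/2.
Then F(3) - F(1) = (-1359/10) - (-49/30) = -2014/15.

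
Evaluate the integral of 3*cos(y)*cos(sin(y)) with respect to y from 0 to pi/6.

Let u = sin(y), so du = cos(y) dy. When y = 0, u = 0; when y = pi/6, u = 1/2.
The integral becomes 3·∫ cos(u) du from 0 to 1/2, with antiderivative 3*sin(u).
Back in y: F(y) = 3*sin(sin(y)).
Then F(pi/6) - F(0) = (3*sin(1/2)) - (0) = 3*sin(1/2).

3*sin(1/2)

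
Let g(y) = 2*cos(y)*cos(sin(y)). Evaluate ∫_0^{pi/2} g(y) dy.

2*sin(1)

Let u = sin(y), so du = cos(y) dy. When y = 0, u = 0; when y = pi/2, u = 1.
The integral becomes 2·∫ cos(u) du from 0 to 1, with antiderivative 2*sin(u).
Back in y: F(y) = 2*sin(sin(y)).
Then F(pi/2) - F(0) = (2*sin(1)) - (0) = 2*sin(1).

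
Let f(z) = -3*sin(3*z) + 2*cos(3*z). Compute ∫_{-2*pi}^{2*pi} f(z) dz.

An antiderivative is F(z) = 2*sin(3*z)/3 + cos(3*z).
Then F(2*pi) - F(-2*pi) = (1) - (1) = 0.

0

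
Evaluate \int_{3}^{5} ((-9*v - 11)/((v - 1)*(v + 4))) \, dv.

-10*log(3) - 4*log(2) + 5*log(7)

Factor the denominator: v**2 + 3*v - 4 = (v + 4)(v - 1).
Partial fractions: (-9*v - 11)/((v - 1)*(v + 4)) = -5/(v + 4) - 4/(v - 1).
An antiderivative is F(v) = -4*log(v - 1) - 5*log(v + 4).
Then F(5) - F(3) = (-10*log(3) - 8*log(2)) - (-5*log(7) - 4*log(2)) = -10*log(3) - 4*log(2) + 5*log(7).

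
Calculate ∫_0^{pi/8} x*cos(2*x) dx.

Integrate by parts once (u = x, dv = cos(2*x) dx).
An antiderivative is F(x) = x*sin(2*x)/2 + cos(2*x)/4.
Then F(pi/8) - F(0) = (sqrt(2)*(pi + 4)/32) - (1/4) = -1/4 + sqrt(2)*pi/32 + sqrt(2)/8.

-1/4 + sqrt(2)*pi/32 + sqrt(2)/8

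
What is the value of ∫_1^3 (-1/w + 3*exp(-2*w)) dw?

-log(3) - 3*exp(-6)/2 + 3*exp(-2)/2

An antiderivative is F(w) = -log(w) - 3*exp(-2*w)/2.
Then F(3) - F(1) = (-log(3) - 3*exp(-6)/2) - (-3*exp(-2)/2) = -log(3) - 3*exp(-6)/2 + 3*exp(-2)/2.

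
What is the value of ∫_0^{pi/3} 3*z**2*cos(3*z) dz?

-2*pi/9

Integrate by parts twice (u = z^2, dv = 3*cos(3*z) dz).
An antiderivative is F(z) = z**2*sin(3*z) + 2*z*cos(3*z)/3 - 2*sin(3*z)/9.
Then F(pi/3) - F(0) = (-2*pi/9) - (0) = -2*pi/9.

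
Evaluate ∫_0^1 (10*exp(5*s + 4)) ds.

-2*(1 - exp(5))*exp(4)

Let u = 5*s + 4, so du = 5 ds. When s = 0, u = 4; when s = 1, u = 9.
The integral becomes 2·∫ exp(u) du from 4 to 9, with antiderivative 2*exp(u).
Back in s: F(s) = 2*exp(5*s + 4).
Then F(1) - F(0) = (2*exp(9)) - (2*exp(4)) = -2*(1 - exp(5))*exp(4).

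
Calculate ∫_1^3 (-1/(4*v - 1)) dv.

An antiderivative is F(v) = -log(4*v - 1)/4.
Then F(3) - F(1) = (-log(11)/4) - (-log(3)/4) = -log(11)/4 + log(3)/4.

-log(11)/4 + log(3)/4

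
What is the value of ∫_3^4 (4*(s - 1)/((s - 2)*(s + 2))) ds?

Factor the denominator: s**2 - 4 = (s + 2)(s - 2).
Partial fractions: 4*(s - 1)/((s - 2)*(s + 2)) = 3/(s + 2) + 1/(s - 2).
An antiderivative is F(s) = log(s - 2) + 3*log(s + 2).
Then F(4) - F(3) = (4*log(2) + 3*log(3)) - (3*log(5)) = -3*log(5) + 4*log(2) + 3*log(3).

-3*log(5) + 4*log(2) + 3*log(3)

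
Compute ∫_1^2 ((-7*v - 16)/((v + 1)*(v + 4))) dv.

Factor the denominator: v**2 + 5*v + 4 = (v + 4)(v + 1).
Partial fractions: (-7*v - 16)/((v + 1)*(v + 4)) = -4/(v + 4) - 3/(v + 1).
An antiderivative is F(v) = -3*log(v + 1) - 4*log(v + 4).
Then F(2) - F(1) = (-7*log(3) - 4*log(2)) - (-4*log(5) - 3*log(2)) = -7*log(3) - log(2) + 4*log(5).

-7*log(3) - log(2) + 4*log(5)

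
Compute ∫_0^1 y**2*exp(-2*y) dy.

(-5 + exp(2))*exp(-2)/4

Integrate by parts twice (u = y^2, dv = exp(-2*y) dy).
An antiderivative is F(y) = (-2*y**2 - 2*y - 1)*exp(-2*y)/4.
Then F(1) - F(0) = (-5*exp(-2)/4) - (-1/4) = (-5 + exp(2))*exp(-2)/4.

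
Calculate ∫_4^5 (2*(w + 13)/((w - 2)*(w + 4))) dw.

Factor the denominator: w**2 + 2*w - 8 = (w + 4)(w - 2).
Partial fractions: 2*(w + 13)/((w - 2)*(w + 4)) = -3/(w + 4) + 5/(w - 2).
An antiderivative is F(w) = 5*log(w - 2) - 3*log(w + 4).
Then F(5) - F(4) = (-log(3)) - (-log(16)) = log(16/3).

log(16/3)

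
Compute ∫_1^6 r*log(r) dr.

-35/4 + 18*log(2) + 18*log(3)

Integrate by parts once (u = ln r, dv = r dr).
An antiderivative is F(r) = r**2*(2*log(r) - 1)/4.
Then F(6) - F(1) = (-9 + 18*log(2) + 18*log(3)) - (-1/4) = -35/4 + 18*log(2) + 18*log(3).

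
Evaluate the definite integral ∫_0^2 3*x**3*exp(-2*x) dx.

Integrate by parts 3 times (u = x^3, dv = 3*exp(-2*x) dx).
An antiderivative is F(x) = (-12*x**3 - 18*x**2 - 18*x - 9)*exp(-2*x)/8.
Then F(2) - F(0) = (-213*exp(-4)/8) - (-9/8) = 9/8 - 213*exp(-4)/8.

9/8 - 213*exp(-4)/8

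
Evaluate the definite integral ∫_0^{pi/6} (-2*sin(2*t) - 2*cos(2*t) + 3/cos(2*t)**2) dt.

-1/2 + sqrt(3)

An antiderivative is F(t) = -sin(2*t) + cos(2*t) + 3*tan(2*t)/2.
Then F(pi/6) - F(0) = (1/2 + sqrt(3)) - (1) = -1/2 + sqrt(3).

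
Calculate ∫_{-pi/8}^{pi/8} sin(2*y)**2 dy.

Use the identity sin^2(2*y) = (1 - cos(4*y))/2.
An antiderivative is F(y) = y/2 - sin(4*y)/8.
Then F(pi/8) - F(-pi/8) = (-1/8 + pi/16) - (1/8 - pi/16) = -1/4 + pi/8.

-1/4 + pi/8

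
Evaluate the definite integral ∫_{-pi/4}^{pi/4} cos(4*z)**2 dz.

Use the identity cos^2(4*z) = (1 + cos(8*z))/2.
An antiderivative is F(z) = z/2 + sin(8*z)/16.
Then F(pi/4) - F(-pi/4) = (pi/8) - (-pi/8) = pi/4.

pi/4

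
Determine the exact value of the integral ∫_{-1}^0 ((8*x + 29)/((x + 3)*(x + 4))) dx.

log(18)

Factor the denominator: x**2 + 7*x + 12 = (x + 4)(x + 3).
Partial fractions: (8*x + 29)/((x + 3)*(x + 4)) = 3/(x + 4) + 5/(x + 3).
An antiderivative is F(x) = 5*log(x + 3) + 3*log(x + 4).
Then F(0) - F(-1) = (6*log(2) + 5*log(3)) - (3*log(3) + 5*log(2)) = log(18).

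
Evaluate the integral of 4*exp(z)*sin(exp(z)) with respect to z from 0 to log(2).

-4*cos(2) + 4*cos(1)

Let u = exp(z), so du = exp(z) dz. When z = 0, u = 1; when z = log(2), u = 2.
The integral becomes 4·∫ sin(u) du from 1 to 2, with antiderivative -4*cos(u).
Back in z: F(z) = -4*cos(exp(z)).
Then F(log(2)) - F(0) = (-4*cos(2)) - (-4*cos(1)) = -4*cos(2) + 4*cos(1).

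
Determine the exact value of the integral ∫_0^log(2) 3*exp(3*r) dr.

Let u = exp(r), so du = exp(r) dr. When r = 0, u = 1; when r = log(2), u = 2.
The integral becomes 3·∫ u**2 du from 1 to 2, with antiderivative u**3.
Back in r: F(r) = exp(3*r).
Then F(log(2)) - F(0) = (8) - (1) = 7.

7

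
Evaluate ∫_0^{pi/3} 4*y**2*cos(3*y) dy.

Integrate by parts twice (u = y^2, dv = 4*cos(3*y) dy).
An antiderivative is F(y) = 4*y**2*sin(3*y)/3 + 8*y*cos(3*y)/9 - 8*sin(3*y)/27.
Then F(pi/3) - F(0) = (-8*pi/27) - (0) = -8*pi/27.

-8*pi/27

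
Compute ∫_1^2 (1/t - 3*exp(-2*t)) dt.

-3*exp(-2)/2 + 3*exp(-4)/2 + log(2)

An antiderivative is F(t) = log(t) + 3*exp(-2*t)/2.
Then F(2) - F(1) = (3*exp(-4)/2 + log(2)) - (3*exp(-2)/2) = -3*exp(-2)/2 + 3*exp(-4)/2 + log(2).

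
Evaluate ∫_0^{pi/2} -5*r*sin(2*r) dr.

Integrate by parts once (u = r, dv = -5*sin(2*r) dr).
An antiderivative is F(r) = 5*r*cos(2*r)/2 - 5*sin(2*r)/4.
Then F(pi/2) - F(0) = (-5*pi/4) - (0) = -5*pi/4.

-5*pi/4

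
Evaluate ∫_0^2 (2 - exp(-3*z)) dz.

An antiderivative is F(z) = 2*z + exp(-3*z)/3.
Then F(2) - F(0) = (exp(-6)/3 + 4) - (1/3) = exp(-6)/3 + 11/3.

exp(-6)/3 + 11/3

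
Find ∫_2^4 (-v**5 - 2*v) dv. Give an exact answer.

-684

By the power rule, an antiderivative is F(v) = -v**6/6 - v**2.
Then F(4) - F(2) = (-2096/3) - (-44/3) = -684.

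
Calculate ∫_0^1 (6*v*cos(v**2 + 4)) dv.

3*sin(5) - 3*sin(4)

Let u = v**2 + 4, so du = 2*v dv. When v = 0, u = 4; when v = 1, u = 5.
The integral becomes 3·∫ cos(u) du from 4 to 5, with antiderivative 3*sin(u).
Back in v: F(v) = 3*sin(v**2 + 4).
Then F(1) - F(0) = (3*sin(5)) - (3*sin(4)) = 3*sin(5) - 3*sin(4).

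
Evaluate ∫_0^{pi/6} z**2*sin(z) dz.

Integrate by parts twice (u = z^2, dv = sin(z) dz).
An antiderivative is F(z) = -z**2*cos(z) + 2*z*sin(z) + 2*cos(z).
Then F(pi/6) - F(0) = (-sqrt(3)*pi**2/72 + pi/6 + sqrt(3)) - (2) = -2 - sqrt(3)*pi**2/72 + pi/6 + sqrt(3).

-2 - sqrt(3)*pi**2/72 + pi/6 + sqrt(3)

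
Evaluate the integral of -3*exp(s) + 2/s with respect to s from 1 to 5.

-3*exp(5) + log(25) + 3*exp(1)

An antiderivative is F(s) = -3*exp(s) + 2*log(s).
Then F(5) - F(1) = (-3*exp(5) + log(25)) - (-3*exp(1)) = -3*exp(5) + log(25) + 3*exp(1).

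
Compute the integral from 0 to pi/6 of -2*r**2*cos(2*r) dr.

-pi/12 - sqrt(3)*pi**2/72 + sqrt(3)/4

Integrate by parts twice (u = r^2, dv = -2*cos(2*r) dr).
An antiderivative is F(r) = -r**2*sin(2*r) - r*cos(2*r) + sin(2*r)/2.
Then F(pi/6) - F(0) = (-pi/12 - sqrt(3)*pi**2/72 + sqrt(3)/4) - (0) = -pi/12 - sqrt(3)*pi**2/72 + sqrt(3)/4.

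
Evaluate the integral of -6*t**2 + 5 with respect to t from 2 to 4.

By the power rule, an antiderivative is F(t) = -2*t**3 + 5*t.
Then F(4) - F(2) = (-108) - (-6) = -102.

-102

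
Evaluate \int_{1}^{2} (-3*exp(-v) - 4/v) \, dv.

An antiderivative is F(v) = -4*log(v) + 3*exp(-v).
Then F(2) - F(1) = (-4*log(2) + 3*exp(-2)) - (3*exp(-1)) = -4*log(2) - 3*exp(-1) + 3*exp(-2).

-4*log(2) - 3*exp(-1) + 3*exp(-2)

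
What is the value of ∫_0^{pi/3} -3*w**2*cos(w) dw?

-pi - sqrt(3)*pi**2/6 + 3*sqrt(3)

Integrate by parts twice (u = w^2, dv = -3*cos(w) dw).
An antiderivative is F(w) = -3*w**2*sin(w) - 6*w*cos(w) + 6*sin(w).
Then F(pi/3) - F(0) = (-pi - sqrt(3)*pi**2/6 + 3*sqrt(3)) - (0) = -pi - sqrt(3)*pi**2/6 + 3*sqrt(3).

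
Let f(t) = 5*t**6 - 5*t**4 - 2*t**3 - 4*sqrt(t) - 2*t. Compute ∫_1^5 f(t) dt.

1099256/21 - 40*sqrt(5)/3

By the power rule, an antiderivative is F(t) = 5*t**7/7 - t**5 - t**4/2 - 8*t**(3/2)/3 - t**2.
Then F(5) - F(1) = (732775/14 - 40*sqrt(5)/3) - (-187/42) = 1099256/21 - 40*sqrt(5)/3.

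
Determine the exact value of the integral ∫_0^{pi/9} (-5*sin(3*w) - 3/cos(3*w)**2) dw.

-sqrt(3) - 5/6

An antiderivative is F(w) = 5*cos(3*w)/3 - tan(3*w).
Then F(pi/9) - F(0) = (5/6 - sqrt(3)) - (5/3) = -sqrt(3) - 5/6.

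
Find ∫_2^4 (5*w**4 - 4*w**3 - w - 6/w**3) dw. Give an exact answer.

11927/16

By the power rule, an antiderivative is F(w) = w**5 - w**4 - w**2/2 + 3/w**2.
Then F(4) - F(2) = (12163/16) - (59/4) = 11927/16.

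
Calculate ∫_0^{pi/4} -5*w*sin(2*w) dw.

Integrate by parts once (u = w, dv = -5*sin(2*w) dw).
An antiderivative is F(w) = 5*w*cos(2*w)/2 - 5*sin(2*w)/4.
Then F(pi/4) - F(0) = (-5/4) - (0) = -5/4.

-5/4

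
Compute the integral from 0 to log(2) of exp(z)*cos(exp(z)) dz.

-sin(1) + sin(2)

Let u = exp(z), so du = exp(z) dz. When z = 0, u = 1; when z = log(2), u = 2.
The integral becomes ∫ cos(u) du from 1 to 2, with antiderivative sin(u).
Back in z: F(z) = sin(exp(z)).
Then F(log(2)) - F(0) = (sin(2)) - (sin(1)) = -sin(1) + sin(2).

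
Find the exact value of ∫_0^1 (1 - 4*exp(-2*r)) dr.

An antiderivative is F(r) = r + 2*exp(-2*r).
Then F(1) - F(0) = (2*exp(-2) + 1) - (2) = -1 + 2*exp(-2).

-1 + 2*exp(-2)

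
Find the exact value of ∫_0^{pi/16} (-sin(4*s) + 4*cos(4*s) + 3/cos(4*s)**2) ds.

1/2 + 5*sqrt(2)/8

An antiderivative is F(s) = sin(4*s) + cos(4*s)/4 + 3*tan(4*s)/4.
Then F(pi/16) - F(0) = (3/4 + 5*sqrt(2)/8) - (1/4) = 1/2 + 5*sqrt(2)/8.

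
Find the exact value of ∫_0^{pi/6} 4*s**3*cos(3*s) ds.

-4*pi/27 + pi**3/162 + 8/27

Integrate by parts 3 times (u = s^3, dv = 4*cos(3*s) ds).
An antiderivative is F(s) = 4*s**3*sin(3*s)/3 + 4*s**2*cos(3*s)/3 - 8*s*sin(3*s)/9 - 8*cos(3*s)/27.
Then F(pi/6) - F(0) = (pi*(-24 + pi**2)/162) - (-8/27) = -4*pi/27 + pi**3/162 + 8/27.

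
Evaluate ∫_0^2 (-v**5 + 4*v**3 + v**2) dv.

By the power rule, an antiderivative is F(v) = -v**6/6 + v**4 + v**3/3.
Then F(2) - F(0) = (8) - (0) = 8.

8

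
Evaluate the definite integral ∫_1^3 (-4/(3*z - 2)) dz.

An antiderivative is F(z) = -4*log(3*z - 2)/3.
Then F(3) - F(1) = (-4*log(7)/3) - (0) = -4*log(7)/3.

-4*log(7)/3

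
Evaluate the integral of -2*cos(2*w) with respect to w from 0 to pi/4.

An antiderivative is F(w) = -sin(2*w).
Then F(pi/4) - F(0) = (-1) - (0) = -1.

-1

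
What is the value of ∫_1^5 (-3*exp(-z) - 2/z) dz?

-2*log(5) - 3*exp(-1) + 3*exp(-5)

An antiderivative is F(z) = -2*log(z) + 3*exp(-z).
Then F(5) - F(1) = (-2*log(5) + 3*exp(-5)) - (3*exp(-1)) = -2*log(5) - 3*exp(-1) + 3*exp(-5).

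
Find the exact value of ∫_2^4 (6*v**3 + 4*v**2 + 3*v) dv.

1358/3

By the power rule, an antiderivative is F(v) = 3*v**4/2 + 4*v**3/3 + 3*v**2/2.
Then F(4) - F(2) = (1480/3) - (122/3) = 1358/3.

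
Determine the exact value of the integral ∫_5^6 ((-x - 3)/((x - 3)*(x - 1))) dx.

log(25/54)

Factor the denominator: x**2 - 4*x + 3 = (x - 1)(x - 3).
Partial fractions: (-x - 3)/((x - 3)*(x - 1)) = 2/(x - 1) - 3/(x - 3).
An antiderivative is F(x) = -3*log(x - 3) + 2*log(x - 1).
Then F(6) - F(5) = (log(25/27)) - (log(2)) = log(25/54).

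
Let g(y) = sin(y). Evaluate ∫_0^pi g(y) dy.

An antiderivative is F(y) = -cos(y).
Then F(pi) - F(0) = (1) - (-1) = 2.

2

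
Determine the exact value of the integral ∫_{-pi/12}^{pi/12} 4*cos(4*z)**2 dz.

Use the identity cos^2(4*z) = (1 + cos(8*z))/2.
An antiderivative is F(z) = 2*z + sin(8*z)/4.
Then F(pi/12) - F(-pi/12) = (sqrt(3)/8 + pi/6) - (-pi/6 - sqrt(3)/8) = sqrt(3)/4 + pi/3.

sqrt(3)/4 + pi/3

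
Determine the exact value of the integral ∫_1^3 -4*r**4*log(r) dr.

Integrate by parts once (u = ln r, dv = -4*r**4 dr).
An antiderivative is F(r) = -4*r**5*(5*log(r) - 1)/25.
Then F(3) - F(1) = (972/25 - 972*log(3)/5) - (4/25) = 968/25 - 972*log(3)/5.

968/25 - 972*log(3)/5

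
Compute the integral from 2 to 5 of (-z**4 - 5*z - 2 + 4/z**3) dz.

By the power rule, an antiderivative is F(z) = -z**5/5 - 5*z**2/2 - 2*z - 2/z**2.
Then F(5) - F(2) = (-34879/50) - (-209/10) = -16917/25.

-16917/25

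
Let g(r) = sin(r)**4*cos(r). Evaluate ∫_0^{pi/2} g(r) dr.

1/5

Let u = sin(r), so du = cos(r) dr. When r = 0, u = 0; when r = pi/2, u = 1.
The integral becomes ∫ u**4 du from 0 to 1, with antiderivative u**5/5.
Back in r: F(r) = sin(r)**5/5.
Then F(pi/2) - F(0) = (1/5) - (0) = 1/5.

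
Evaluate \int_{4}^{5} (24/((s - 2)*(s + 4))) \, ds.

-4*log(3) + 8*log(2)

Factor the denominator: s**2 + 2*s - 8 = (s + 4)(s - 2).
Partial fractions: 24/((s - 2)*(s + 4)) = -4/(s + 4) + 4/(s - 2).
An antiderivative is F(s) = 4*log(s - 2) - 4*log(s + 4).
Then F(5) - F(4) = (-log(81)) - (-8*log(2)) = -4*log(3) + 8*log(2).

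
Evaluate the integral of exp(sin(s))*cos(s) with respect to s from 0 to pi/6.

Let u = sin(s), so du = cos(s) ds. When s = 0, u = 0; when s = pi/6, u = 1/2.
The integral becomes ∫ exp(u) du from 0 to 1/2, with antiderivative exp(u).
Back in s: F(s) = exp(sin(s)).
Then F(pi/6) - F(0) = (exp(1/2)) - (1) = -1 + exp(1/2).

-1 + exp(1/2)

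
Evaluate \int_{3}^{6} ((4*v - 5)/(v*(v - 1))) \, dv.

Factor the denominator: v**2 - v = v(v - 1).
Partial fractions: (4*v - 5)/(v*(v - 1)) = 5/v - 1/(v - 1).
An antiderivative is F(v) = 5*log(v) - log(v - 1).
Then F(6) - F(3) = (-log(5) + 5*log(2) + 5*log(3)) - (-log(2) + 5*log(3)) = log(64/5).

log(64/5)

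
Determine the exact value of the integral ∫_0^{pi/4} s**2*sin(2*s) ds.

-1/4 + pi/8

Integrate by parts twice (u = s^2, dv = sin(2*s) ds).
An antiderivative is F(s) = -s**2*cos(2*s)/2 + s*sin(2*s)/2 + cos(2*s)/4.
Then F(pi/4) - F(0) = (pi/8) - (1/4) = -1/4 + pi/8.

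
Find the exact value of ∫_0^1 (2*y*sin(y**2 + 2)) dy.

Let u = y**2 + 2, so du = 2*y dy. When y = 0, u = 2; when y = 1, u = 3.
The integral becomes ∫ sin(u) du from 2 to 3, with antiderivative -cos(u).
Back in y: F(y) = -cos(y**2 + 2).
Then F(1) - F(0) = (-cos(3)) - (-cos(2)) = cos(2) - cos(3).

cos(2) - cos(3)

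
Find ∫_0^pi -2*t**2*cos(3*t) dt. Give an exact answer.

4*pi/9

Integrate by parts twice (u = t^2, dv = -2*cos(3*t) dt).
An antiderivative is F(t) = -2*t**2*sin(3*t)/3 - 4*t*cos(3*t)/9 + 4*sin(3*t)/27.
Then F(pi) - F(0) = (4*pi/9) - (0) = 4*pi/9.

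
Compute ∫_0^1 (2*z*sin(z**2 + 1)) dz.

Let u = z**2 + 1, so du = 2*z dz. When z = 0, u = 1; when z = 1, u = 2.
The integral becomes ∫ sin(u) du from 1 to 2, with antiderivative -cos(u).
Back in z: F(z) = -cos(z**2 + 1).
Then F(1) - F(0) = (-cos(2)) - (-cos(1)) = -cos(2) + cos(1).

-cos(2) + cos(1)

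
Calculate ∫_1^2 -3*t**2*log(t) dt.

Integrate by parts once (u = ln t, dv = -3*t**2 dt).
An antiderivative is F(t) = -t**3*(3*log(t) - 1)/3.
Then F(2) - F(1) = (8/3 - 8*log(2)) - (1/3) = 7/3 - 8*log(2).

7/3 - 8*log(2)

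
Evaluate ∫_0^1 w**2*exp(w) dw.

-2 + E

Integrate by parts twice (u = w^2, dv = exp(w) dw).
An antiderivative is F(w) = (w**2 - 2*w + 2)*exp(w).
Then F(1) - F(0) = (E) - (2) = -2 + E.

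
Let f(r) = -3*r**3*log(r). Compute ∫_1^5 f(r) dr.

117 - 1875*log(5)/4

Integrate by parts once (u = ln r, dv = -3*r**3 dr).
An antiderivative is F(r) = -3*r**4*(4*log(r) - 1)/16.
Then F(5) - F(1) = (1875/16 - 1875*log(5)/4) - (3/16) = 117 - 1875*log(5)/4.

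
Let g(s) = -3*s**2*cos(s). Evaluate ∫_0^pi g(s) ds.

Integrate by parts twice (u = s^2, dv = -3*cos(s) ds).
An antiderivative is F(s) = -3*s**2*sin(s) - 6*s*cos(s) + 6*sin(s).
Then F(pi) - F(0) = (6*pi) - (0) = 6*pi.

6*pi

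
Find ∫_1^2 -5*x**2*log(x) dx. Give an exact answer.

35/9 - 40*log(2)/3

Integrate by parts once (u = ln x, dv = -5*x**2 dx).
An antiderivative is F(x) = -5*x**3*(3*log(x) - 1)/9.
Then F(2) - F(1) = (40/9 - 40*log(2)/3) - (5/9) = 35/9 - 40*log(2)/3.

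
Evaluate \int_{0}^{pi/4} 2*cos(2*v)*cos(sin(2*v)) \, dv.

Let u = sin(2*v), so du = 2*cos(2*v) dv. When v = 0, u = 0; when v = pi/4, u = 1.
The integral becomes ∫ cos(u) du from 0 to 1, with antiderivative sin(u).
Back in v: F(v) = sin(sin(2*v)).
Then F(pi/4) - F(0) = (sin(1)) - (0) = sin(1).

sin(1)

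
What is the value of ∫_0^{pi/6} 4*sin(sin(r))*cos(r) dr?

Let u = sin(r), so du = cos(r) dr. When r = 0, u = 0; when r = pi/6, u = 1/2.
The integral becomes 4·∫ sin(u) du from 0 to 1/2, with antiderivative -4*cos(u).
Back in r: F(r) = -4*cos(sin(r)).
Then F(pi/6) - F(0) = (-4*cos(1/2)) - (-4) = 4 - 4*cos(1/2).

4 - 4*cos(1/2)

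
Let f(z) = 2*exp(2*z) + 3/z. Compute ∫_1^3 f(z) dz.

-exp(2) + log(27) + exp(6)

An antiderivative is F(z) = exp(2*z) + 3*log(z).
Then F(3) - F(1) = (log(27) + exp(6)) - (exp(2)) = -exp(2) + log(27) + exp(6).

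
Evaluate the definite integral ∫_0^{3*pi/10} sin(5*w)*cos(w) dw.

Use the identity sin(5*w)cos(w) = [sin(6*w) + sin(4*w)]/2.
An antiderivative is F(w) = -cos(4*w)/8 - cos(6*w)/12.
Then F(3*pi/10) - F(0) = (1/96 + sqrt(5)/96) - (-5/24) = sqrt(5)/96 + 7/32.

sqrt(5)/96 + 7/32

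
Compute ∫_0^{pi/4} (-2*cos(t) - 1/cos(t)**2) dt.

-sqrt(2) - 1

An antiderivative is F(t) = -2*sin(t) - tan(t).
Then F(pi/4) - F(0) = (-sqrt(2) - 1) - (0) = -sqrt(2) - 1.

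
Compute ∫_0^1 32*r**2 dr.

Let u = 2*r, so du = 2 dr. When r = 0, u = 0; when r = 1, u = 2.
The integral becomes 4·∫ u**2 du from 0 to 2, with antiderivative 4*u**3/3.
Back in r: F(r) = 32*r**3/3.
Then F(1) - F(0) = (32/3) - (0) = 32/3.

32/3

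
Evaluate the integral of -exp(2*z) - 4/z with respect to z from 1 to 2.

-exp(4)/2 - log(16) + exp(2)/2

An antiderivative is F(z) = -exp(2*z)/2 - 4*log(z).
Then F(2) - F(1) = (-exp(4)/2 - log(16)) - (-exp(2)/2) = -exp(4)/2 - log(16) + exp(2)/2.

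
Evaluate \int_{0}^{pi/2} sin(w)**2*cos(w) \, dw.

Let u = sin(w), so du = cos(w) dw. When w = 0, u = 0; when w = pi/2, u = 1.
The integral becomes ∫ u**2 du from 0 to 1, with antiderivative u**3/3.
Back in w: F(w) = sin(w)**3/3.
Then F(pi/2) - F(0) = (1/3) - (0) = 1/3.

1/3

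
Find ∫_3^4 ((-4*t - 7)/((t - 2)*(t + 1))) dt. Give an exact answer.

Factor the denominator: t**2 - t - 2 = (t + 1)(t - 2).
Partial fractions: (-4*t - 7)/((t - 2)*(t + 1)) = 1/(t + 1) - 5/(t - 2).
An antiderivative is F(t) = -5*log(t - 2) + log(t + 1).
Then F(4) - F(3) = (log(5/32)) - (log(4)) = -7*log(2) + log(5).

-7*log(2) + log(5)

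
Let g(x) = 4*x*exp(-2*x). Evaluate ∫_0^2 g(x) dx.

Integrate by parts once (u = x, dv = 4*exp(-2*x) dx).
An antiderivative is F(x) = (-2*x - 1)*exp(-2*x).
Then F(2) - F(0) = (-5*exp(-4)) - (-1) = 1 - 5*exp(-4).

1 - 5*exp(-4)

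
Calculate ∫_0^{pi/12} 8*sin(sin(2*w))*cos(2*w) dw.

Let u = sin(2*w), so du = 2*cos(2*w) dw. When w = 0, u = 0; when w = pi/12, u = 1/2.
The integral becomes 4·∫ sin(u) du from 0 to 1/2, with antiderivative -4*cos(u).
Back in w: F(w) = -4*cos(sin(2*w)).
Then F(pi/12) - F(0) = (-4*cos(1/2)) - (-4) = 4 - 4*cos(1/2).

4 - 4*cos(1/2)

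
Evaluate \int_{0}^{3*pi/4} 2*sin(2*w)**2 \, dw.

3*pi/4

Use the identity sin^2(2*w) = (1 - cos(4*w))/2.
An antiderivative is F(w) = w - sin(4*w)/4.
Then F(3*pi/4) - F(0) = (3*pi/4) - (0) = 3*pi/4.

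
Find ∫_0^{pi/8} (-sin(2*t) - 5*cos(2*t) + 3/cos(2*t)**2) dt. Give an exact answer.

1 - sqrt(2)

An antiderivative is F(t) = -5*sin(2*t)/2 + cos(2*t)/2 + 3*tan(2*t)/2.
Then F(pi/8) - F(0) = (3/2 - sqrt(2)) - (1/2) = 1 - sqrt(2).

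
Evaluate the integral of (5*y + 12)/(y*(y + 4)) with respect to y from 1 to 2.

Factor the denominator: y**2 + 4*y = (y + 4)y.
Partial fractions: (5*y + 12)/(y*(y + 4)) = 2/(y + 4) + 3/y.
An antiderivative is F(y) = 3*log(y) + 2*log(y + 4).
Then F(2) - F(1) = (2*log(3) + 5*log(2)) - (log(25)) = -2*log(5) + 2*log(3) + 5*log(2).

-2*log(5) + 2*log(3) + 5*log(2)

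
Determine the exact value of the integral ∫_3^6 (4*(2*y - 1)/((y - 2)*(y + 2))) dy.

-5*log(5) + 21*log(2)

Factor the denominator: y**2 - 4 = (y + 2)(y - 2).
Partial fractions: 4*(2*y - 1)/((y - 2)*(y + 2)) = 5/(y + 2) + 3/(y - 2).
An antiderivative is F(y) = 3*log(y - 2) + 5*log(y + 2).
Then F(6) - F(3) = (21*log(2)) - (5*log(5)) = -5*log(5) + 21*log(2).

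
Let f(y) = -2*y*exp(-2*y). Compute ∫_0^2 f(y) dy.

Integrate by parts once (u = y, dv = -2*exp(-2*y) dy).
An antiderivative is F(y) = (2*y + 1)*exp(-2*y)/2.
Then F(2) - F(0) = (5*exp(-4)/2) - (1/2) = (5 - exp(4))*exp(-4)/2.

(5 - exp(4))*exp(-4)/2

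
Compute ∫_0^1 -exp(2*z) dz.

1/2 - exp(2)/2

An antiderivative is F(z) = -exp(2*z)/2.
Then F(1) - F(0) = (-exp(2)/2) - (-1/2) = 1/2 - exp(2)/2.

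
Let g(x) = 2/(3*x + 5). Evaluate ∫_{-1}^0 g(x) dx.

An antiderivative is F(x) = 2*log(3*x + 5)/3.
Then F(0) - F(-1) = (2*log(5)/3) - (2*log(2)/3) = -2*log(2)/3 + 2*log(5)/3.

-2*log(2)/3 + 2*log(5)/3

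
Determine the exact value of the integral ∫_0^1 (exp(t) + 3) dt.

2 + E

An antiderivative is F(t) = 3*t + exp(t).
Then F(1) - F(0) = (E + 3) - (1) = 2 + E.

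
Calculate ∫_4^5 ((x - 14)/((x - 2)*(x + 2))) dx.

Factor the denominator: x**2 - 4 = (x + 2)(x - 2).
Partial fractions: (x - 14)/((x - 2)*(x + 2)) = 4/(x + 2) - 3/(x - 2).
An antiderivative is F(x) = -3*log(x - 2) + 4*log(x + 2).
Then F(5) - F(4) = (-3*log(3) + 4*log(7)) - (log(2) + 4*log(3)) = -7*log(3) - log(2) + 4*log(7).

-7*log(3) - log(2) + 4*log(7)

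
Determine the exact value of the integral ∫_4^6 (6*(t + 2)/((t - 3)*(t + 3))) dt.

-log(7) + 7*log(3)

Factor the denominator: t**2 - 9 = (t + 3)(t - 3).
Partial fractions: 6*(t + 2)/((t - 3)*(t + 3)) = 1/(t + 3) + 5/(t - 3).
An antiderivative is F(t) = 5*log(t - 3) + log(t + 3).
Then F(6) - F(4) = (7*log(3)) - (log(7)) = -log(7) + 7*log(3).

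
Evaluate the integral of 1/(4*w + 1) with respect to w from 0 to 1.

log(5)/4

An antiderivative is F(w) = log(4*w + 1)/4.
Then F(1) - F(0) = (log(5)/4) - (0) = log(5)/4.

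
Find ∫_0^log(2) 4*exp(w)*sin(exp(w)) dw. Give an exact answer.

-4*cos(2) + 4*cos(1)

Let u = exp(w), so du = exp(w) dw. When w = 0, u = 1; when w = log(2), u = 2.
The integral becomes 4·∫ sin(u) du from 1 to 2, with antiderivative -4*cos(u).
Back in w: F(w) = -4*cos(exp(w)).
Then F(log(2)) - F(0) = (-4*cos(2)) - (-4*cos(1)) = -4*cos(2) + 4*cos(1).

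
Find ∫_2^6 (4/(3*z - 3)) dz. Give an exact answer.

An antiderivative is F(z) = 4*log(3*z - 3)/3.
Then F(6) - F(2) = (4*log(15)/3) - (4*log(3)/3) = 4*log(5)/3.

4*log(5)/3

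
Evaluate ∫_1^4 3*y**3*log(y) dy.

Integrate by parts once (u = ln y, dv = 3*y**3 dy).
An antiderivative is F(y) = 3*y**4*(4*log(y) - 1)/16.
Then F(4) - F(1) = (-48 + 384*log(2)) - (-3/16) = -765/16 + 384*log(2).

-765/16 + 384*log(2)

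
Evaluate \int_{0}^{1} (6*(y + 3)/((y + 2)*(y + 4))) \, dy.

Factor the denominator: y**2 + 6*y + 8 = (y + 4)(y + 2).
Partial fractions: 6*(y + 3)/((y + 2)*(y + 4)) = 3/(y + 4) + 3/(y + 2).
An antiderivative is F(y) = 3*log(y + 2) + 3*log(y + 4).
Then F(1) - F(0) = (3*log(3) + 3*log(5)) - (9*log(2)) = -9*log(2) + 3*log(3) + 3*log(5).

-9*log(2) + 3*log(3) + 3*log(5)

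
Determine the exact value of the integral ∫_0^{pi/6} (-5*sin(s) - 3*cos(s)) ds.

-13/2 + 5*sqrt(3)/2

An antiderivative is F(s) = -3*sin(s) + 5*cos(s).
Then F(pi/6) - F(0) = (-3/2 + 5*sqrt(3)/2) - (5) = -13/2 + 5*sqrt(3)/2.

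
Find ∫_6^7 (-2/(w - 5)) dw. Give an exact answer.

-log(4)

An antiderivative is F(w) = -2*log(w - 5).
Then F(7) - F(6) = (-log(4)) - (0) = -log(4).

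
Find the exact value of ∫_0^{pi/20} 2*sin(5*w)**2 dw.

-1/10 + pi/20

Use the identity sin^2(5*w) = (1 - cos(10*w))/2.
An antiderivative is F(w) = w - sin(10*w)/10.
Then F(pi/20) - F(0) = (-1/10 + pi/20) - (0) = -1/10 + pi/20.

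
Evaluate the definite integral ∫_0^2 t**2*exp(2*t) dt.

-1/4 + 5*exp(4)/4

Integrate by parts twice (u = t^2, dv = exp(2*t) dt).
An antiderivative is F(t) = (2*t**2 - 2*t + 1)*exp(2*t)/4.
Then F(2) - F(0) = (5*exp(4)/4) - (1/4) = -1/4 + 5*exp(4)/4.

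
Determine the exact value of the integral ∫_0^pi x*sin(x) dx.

Integrate by parts once (u = x, dv = sin(x) dx).
An antiderivative is F(x) = -x*cos(x) + sin(x).
Then F(pi) - F(0) = (pi) - (0) = pi.

pi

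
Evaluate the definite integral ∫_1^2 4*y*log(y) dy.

-3 + 8*log(2)

Integrate by parts once (u = ln y, dv = 4*y dy).
An antiderivative is F(y) = y**2*(2*log(y) - 1).
Then F(2) - F(1) = (-4 + 8*log(2)) - (-1) = -3 + 8*log(2).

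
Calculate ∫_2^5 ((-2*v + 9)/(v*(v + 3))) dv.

Factor the denominator: v**2 + 3*v = (v + 3)v.
Partial fractions: (-2*v + 9)/(v*(v + 3)) = -5/(v + 3) + 3/v.
An antiderivative is F(v) = 3*log(v) - 5*log(v + 3).
Then F(5) - F(2) = (-15*log(2) + 3*log(5)) - (-5*log(5) + 3*log(2)) = -18*log(2) + 8*log(5).

-18*log(2) + 8*log(5)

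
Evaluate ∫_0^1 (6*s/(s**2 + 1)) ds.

Let u = s**2 + 1, so du = 2*s ds. When s = 0, u = 1; when s = 1, u = 2.
The integral becomes 3·∫ 1/u du from 1 to 2, with antiderivative 3*log(u).
Back in s: F(s) = 3*log(s**2 + 1).
Then F(1) - F(0) = (log(8)) - (0) = log(8).

log(8)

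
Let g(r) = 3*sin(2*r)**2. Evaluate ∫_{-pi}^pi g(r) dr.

Use the identity sin^2(2*r) = (1 - cos(4*r))/2.
An antiderivative is F(r) = 3*r/2 - 3*sin(4*r)/8.
Then F(pi) - F(-pi) = (3*pi/2) - (-3*pi/2) = 3*pi.

3*pi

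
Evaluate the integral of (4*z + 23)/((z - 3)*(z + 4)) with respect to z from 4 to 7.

-log(11) + 13*log(2)

Factor the denominator: z**2 + z - 12 = (z + 4)(z - 3).
Partial fractions: (4*z + 23)/((z - 3)*(z + 4)) = -1/(z + 4) + 5/(z - 3).
An antiderivative is F(z) = 5*log(z - 3) - log(z + 4).
Then F(7) - F(4) = (-log(11) + 10*log(2)) - (-log(8)) = -log(11) + 13*log(2).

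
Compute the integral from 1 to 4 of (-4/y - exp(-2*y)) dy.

An antiderivative is F(y) = -4*log(y) + exp(-2*y)/2.
Then F(4) - F(1) = (-8*log(2) + exp(-8)/2) - (exp(-2)/2) = (-16*exp(8)*log(2) - exp(6) + 1)*exp(-8)/2.

(-16*exp(8)*log(2) - exp(6) + 1)*exp(-8)/2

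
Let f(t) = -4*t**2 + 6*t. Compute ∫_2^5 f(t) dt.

-93

By the power rule, an antiderivative is F(t) = -4*t**3/3 + 3*t**2.
Then F(5) - F(2) = (-275/3) - (4/3) = -93.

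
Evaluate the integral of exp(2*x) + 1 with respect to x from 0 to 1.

An antiderivative is F(x) = exp(2*x)/2 + x.
Then F(1) - F(0) = (1 + exp(2)/2) - (1/2) = 1/2 + exp(2)/2.

1/2 + exp(2)/2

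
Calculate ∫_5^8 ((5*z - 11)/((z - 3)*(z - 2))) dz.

-3*log(2) + 4*log(5)

Factor the denominator: z**2 - 5*z + 6 = (z - 2)(z - 3).
Partial fractions: (5*z - 11)/((z - 3)*(z - 2)) = 1/(z - 2) + 4/(z - 3).
An antiderivative is F(z) = 4*log(z - 3) + log(z - 2).
Then F(8) - F(5) = (log(2) + log(3) + 4*log(5)) - (log(48)) = -3*log(2) + 4*log(5).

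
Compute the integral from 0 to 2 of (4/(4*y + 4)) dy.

Let u = 4*y + 4, so du = 4 dy. When y = 0, u = 4; when y = 2, u = 12.
The integral becomes ∫ 1/u du from 4 to 12, with antiderivative log(u).
Back in y: F(y) = log(4*y + 4).
Then F(2) - F(0) = (log(12)) - (log(4)) = log(3).

log(3)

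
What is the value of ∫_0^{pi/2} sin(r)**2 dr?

Use the identity sin^2(r) = (1 - cos(2*r))/2.
An antiderivative is F(r) = r/2 - sin(2*r)/4.
Then F(pi/2) - F(0) = (pi/4) - (0) = pi/4.

pi/4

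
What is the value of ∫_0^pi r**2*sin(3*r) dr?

Integrate by parts twice (u = r^2, dv = sin(3*r) dr).
An antiderivative is F(r) = -r**2*cos(3*r)/3 + 2*r*sin(3*r)/9 + 2*cos(3*r)/27.
Then F(pi) - F(0) = (-2/27 + pi**2/3) - (2/27) = -4/27 + pi**2/3.

-4/27 + pi**2/3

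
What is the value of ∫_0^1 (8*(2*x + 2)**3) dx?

240

Let u = 2*x + 2, so du = 2 dx. When x = 0, u = 2; when x = 1, u = 4.
The integral becomes 4·∫ u**3 du from 2 to 4, with antiderivative u**4.
Back in x: F(x) = (2*x + 2)**4.
Then F(1) - F(0) = (256) - (16) = 240.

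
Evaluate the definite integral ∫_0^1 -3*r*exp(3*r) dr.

-2*exp(3)/3 - 1/3

Integrate by parts once (u = r, dv = -3*exp(3*r) dr).
An antiderivative is F(r) = (-3*r + 1)*exp(3*r)/3.
Then F(1) - F(0) = (-2*exp(3)/3) - (1/3) = -2*exp(3)/3 - 1/3.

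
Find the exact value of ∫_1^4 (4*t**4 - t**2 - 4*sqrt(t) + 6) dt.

By the power rule, an antiderivative is F(t) = 4*t**5/5 - 8*t**(3/2)/3 - t**3/3 + 6*t.
Then F(4) - F(1) = (12008/15) - (19/5) = 11951/15.

11951/15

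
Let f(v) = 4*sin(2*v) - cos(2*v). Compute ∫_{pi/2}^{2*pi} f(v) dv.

-4

An antiderivative is F(v) = -sin(2*v)/2 - 2*cos(2*v).
Then F(2*pi) - F(pi/2) = (-2) - (2) = -4.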